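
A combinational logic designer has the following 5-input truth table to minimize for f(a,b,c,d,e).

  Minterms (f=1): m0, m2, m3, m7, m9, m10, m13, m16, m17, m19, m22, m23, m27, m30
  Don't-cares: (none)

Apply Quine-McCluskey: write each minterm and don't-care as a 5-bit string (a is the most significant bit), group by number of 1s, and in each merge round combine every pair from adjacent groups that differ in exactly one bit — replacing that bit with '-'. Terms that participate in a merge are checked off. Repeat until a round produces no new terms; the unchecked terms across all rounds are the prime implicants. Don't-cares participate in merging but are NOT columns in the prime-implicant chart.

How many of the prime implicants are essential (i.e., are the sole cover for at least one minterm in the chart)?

[col 0] 00000*, 00010*, 00011*, 00111*, 01001*, 01010*, 01101*, 10000*, 10001*, 10011*, 10110*, 10111*, 11011*, 11110*
[col 1] -0000, -0011*, -0111*, 0-010, 00-11*, 000-0, 0001-, 01-01, 1-011, 1-110, 10-11*, 100-1, 1000-, 1011-
[col 2] -0-11
Prime implicants: -0-11, -0000, 0-010, 000-0, 0001-, 01-01, 1-011, 1-110, 100-1, 1000-, 1011-
PI chart (minterm → PIs covering it):
  0 | -0000,000-0
  2 | 0-010,000-0,0001-
  3 | -0-11,0001-
  7 | -0-11  (sole → essential)
  9 | 01-01  (sole → essential)
  10 | 0-010  (sole → essential)
  13 | 01-01  (sole → essential)
  16 | -0000,1000-
  17 | 100-1,1000-
  19 | -0-11,1-011,100-1
  22 | 1-110,1011-
  23 | -0-11,1011-
  27 | 1-011  (sole → essential)
  30 | 1-110  (sole → essential)
Essential prime implicants: -0-11, 0-010, 01-01, 1-011, 1-110

5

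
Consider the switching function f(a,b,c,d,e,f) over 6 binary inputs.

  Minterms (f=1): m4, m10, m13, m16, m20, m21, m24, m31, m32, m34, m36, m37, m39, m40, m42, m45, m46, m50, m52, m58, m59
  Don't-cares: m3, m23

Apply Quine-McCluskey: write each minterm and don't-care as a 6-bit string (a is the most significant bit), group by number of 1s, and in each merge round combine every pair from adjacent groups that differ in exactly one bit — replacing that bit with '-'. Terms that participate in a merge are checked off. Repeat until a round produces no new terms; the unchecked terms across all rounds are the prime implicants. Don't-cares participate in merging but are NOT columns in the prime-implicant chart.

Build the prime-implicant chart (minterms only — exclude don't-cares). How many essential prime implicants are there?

10

Round 0: 000011 000100✓ 001010✓ 001101✓ 010000✓ 010100✓ 010101✓ 010111✓ 011000✓ 011111✓ 100000✓ 100010✓ 100100✓ 100101✓ 100111✓ 101000✓ 101010✓ 101101✓ 101110✓ 110010✓ 110100✓ 111010✓ 111011✓
Round 1: -00100✓ -01010 -01101 -10100✓ 0-0100✓ 01-000 01-111 010-00 0101-1 01010- 1-0010✓ 1-0100✓ 1-1010✓ 10-000✓ 10-010✓ 10-101 100-00 1000-0✓ 1001-1 10010- 101-10 1010-0✓ 11-010✓ 11101-
Round 2: --0100 1--010 10-0-0
PIs = {--0100, -01010, -01101, 000011, 01-000, 01-111, 010-00, 0101-1, 01010-, 1--010, 10-0-0, 10-101, 100-00, 1001-1, 10010-, 101-10, 11101-}
Coverage chart:
  m4: --0100 ←essential
  m10: -01010 ←essential
  m13: -01101 ←essential
  m16: 01-000,010-00
  m20: --0100,010-00,01010-
  m21: 0101-1,01010-
  m24: 01-000 ←essential
  m31: 01-111 ←essential
  m32: 10-0-0,100-00
  m34: 1--010,10-0-0
  m36: --0100,100-00,10010-
  m37: 10-101,1001-1,10010-
  m39: 1001-1 ←essential
  m40: 10-0-0 ←essential
  m42: -01010,1--010,10-0-0,101-10
  m45: -01101,10-101
  m46: 101-10 ←essential
  m50: 1--010 ←essential
  m52: --0100 ←essential
  m58: 1--010,11101-
  m59: 11101- ←essential
Essential: --0100, -01010, -01101, 01-000, 01-111, 1--010, 10-0-0, 1001-1, 101-10, 11101-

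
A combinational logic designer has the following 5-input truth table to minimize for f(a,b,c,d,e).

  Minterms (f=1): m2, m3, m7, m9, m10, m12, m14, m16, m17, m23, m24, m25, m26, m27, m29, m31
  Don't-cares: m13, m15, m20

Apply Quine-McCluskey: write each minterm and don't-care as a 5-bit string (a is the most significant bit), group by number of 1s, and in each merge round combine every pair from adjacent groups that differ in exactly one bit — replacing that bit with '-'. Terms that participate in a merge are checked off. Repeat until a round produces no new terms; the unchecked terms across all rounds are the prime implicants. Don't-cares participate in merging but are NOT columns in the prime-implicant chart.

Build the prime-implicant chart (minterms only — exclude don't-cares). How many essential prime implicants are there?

Round 0: 00010✓ 00011✓ 00111✓ 01001✓ 01010✓ 01100✓ 01101✓ 01110✓ 01111✓ 10000✓ 10001✓ 10100✓ 10111✓ 11000✓ 11001✓ 11010✓ 11011✓ 11101✓ 11111✓
Round 1: -0111✓ -1001✓ -1010 -1101✓ -1111✓ 0-010 0-111✓ 00-11 0001- 01-01✓ 01-10 011-0✓ 011-1✓ 0110-✓ 0111-✓ 1-000✓ 1-001✓ 1-111✓ 10-00 1000-✓ 11-01✓ 11-11✓ 110-0✓ 110-1✓ 1100-✓ 1101-✓ 111-1✓
Round 2: --111 -1-01 -11-1 011-- 1-00- 11--1 110--
PIs = {--111, -1-01, -1010, -11-1, 0-010, 00-11, 0001-, 01-10, 011--, 1-00-, 10-00, 11--1, 110--}
Coverage chart:
  m2: 0-010,0001-
  m3: 00-11,0001-
  m7: --111,00-11
  m9: -1-01 ←essential
  m10: -1010,0-010,01-10
  m12: 011-- ←essential
  m14: 01-10,011--
  m16: 1-00-,10-00
  m17: 1-00- ←essential
  m23: --111 ←essential
  m24: 1-00-,110--
  m25: -1-01,1-00-,11--1,110--
  m26: -1010,110--
  m27: 11--1,110--
  m29: -1-01,-11-1,11--1
  m31: --111,-11-1,11--1
Essential: --111, -1-01, 011--, 1-00-

4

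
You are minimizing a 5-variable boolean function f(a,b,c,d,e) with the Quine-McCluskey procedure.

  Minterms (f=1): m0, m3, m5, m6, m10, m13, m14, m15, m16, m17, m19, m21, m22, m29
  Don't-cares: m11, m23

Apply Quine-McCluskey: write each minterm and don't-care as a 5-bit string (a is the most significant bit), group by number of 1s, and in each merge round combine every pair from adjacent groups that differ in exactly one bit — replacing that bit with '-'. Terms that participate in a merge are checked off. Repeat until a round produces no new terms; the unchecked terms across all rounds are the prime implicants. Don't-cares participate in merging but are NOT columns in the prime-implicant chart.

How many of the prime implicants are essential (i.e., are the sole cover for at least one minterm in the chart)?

Round 0: 00000✓ 00011✓ 00101✓ 00110✓ 01010✓ 01011✓ 01101✓ 01110✓ 01111✓ 10000✓ 10001✓ 10011✓ 10101✓ 10110✓ 10111✓ 11101✓
Round 1: -0000 -0011 -0101✓ -0110 -1101✓ 0-011 0-101✓ 0-110 01-10✓ 01-11✓ 0101-✓ 011-1 0111-✓ 1-101✓ 10-01✓ 10-11✓ 100-1✓ 1000- 101-1✓ 1011-
Round 2: --101 01-1- 10--1
PIs = {--101, -0000, -0011, -0110, 0-011, 0-110, 01-1-, 011-1, 10--1, 1000-, 1011-}
Coverage chart:
  m0: -0000 ←essential
  m3: -0011,0-011
  m5: --101 ←essential
  m6: -0110,0-110
  m10: 01-1- ←essential
  m13: --101,011-1
  m14: 0-110,01-1-
  m15: 01-1-,011-1
  m16: -0000,1000-
  m17: 10--1,1000-
  m19: -0011,10--1
  m21: --101,10--1
  m22: -0110,1011-
  m29: --101 ←essential
Essential: --101, -0000, 01-1-

3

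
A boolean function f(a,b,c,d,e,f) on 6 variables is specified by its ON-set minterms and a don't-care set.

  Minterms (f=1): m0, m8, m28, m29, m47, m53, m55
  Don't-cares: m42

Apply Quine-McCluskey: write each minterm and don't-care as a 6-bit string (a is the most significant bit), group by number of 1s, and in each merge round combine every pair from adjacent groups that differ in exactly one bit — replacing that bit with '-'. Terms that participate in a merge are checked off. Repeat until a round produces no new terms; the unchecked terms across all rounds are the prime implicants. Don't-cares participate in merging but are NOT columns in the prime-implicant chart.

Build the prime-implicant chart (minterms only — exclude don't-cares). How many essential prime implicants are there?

4

[col 0] 000000*, 001000*, 011100*, 011101*, 101010, 101111, 110101*, 110111*
[col 1] 00-000, 01110-, 1101-1
Prime implicants: 00-000, 01110-, 101010, 101111, 1101-1
PI chart (minterm → PIs covering it):
  0 | 00-000  (sole → essential)
  8 | 00-000  (sole → essential)
  28 | 01110-  (sole → essential)
  29 | 01110-  (sole → essential)
  47 | 101111  (sole → essential)
  53 | 1101-1  (sole → essential)
  55 | 1101-1  (sole → essential)
Essential prime implicants: 00-000, 01110-, 101111, 1101-1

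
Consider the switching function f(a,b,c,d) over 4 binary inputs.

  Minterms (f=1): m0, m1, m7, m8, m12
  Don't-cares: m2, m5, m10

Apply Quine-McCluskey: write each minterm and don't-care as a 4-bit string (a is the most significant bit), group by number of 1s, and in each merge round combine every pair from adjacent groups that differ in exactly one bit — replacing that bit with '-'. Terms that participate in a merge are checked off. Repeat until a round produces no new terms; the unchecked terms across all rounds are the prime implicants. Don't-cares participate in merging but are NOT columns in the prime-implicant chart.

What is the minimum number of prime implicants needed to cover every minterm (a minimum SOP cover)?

3

Round 0: 0000✓ 0001✓ 0010✓ 0101✓ 0111✓ 1000✓ 1010✓ 1100✓
Round 1: -000✓ -010✓ 0-01 00-0✓ 000- 01-1 1-00 10-0✓
Round 2: -0-0
PIs = {-0-0, 0-01, 000-, 01-1, 1-00}
Coverage chart:
  m0: -0-0,000-
  m1: 0-01,000-
  m7: 01-1 ←essential
  m8: -0-0,1-00
  m12: 1-00 ←essential
Essential: 01-1, 1-00
Petrick residual → 000-
Min cover (3 terms): a'b'c' + a'bd + ac'd'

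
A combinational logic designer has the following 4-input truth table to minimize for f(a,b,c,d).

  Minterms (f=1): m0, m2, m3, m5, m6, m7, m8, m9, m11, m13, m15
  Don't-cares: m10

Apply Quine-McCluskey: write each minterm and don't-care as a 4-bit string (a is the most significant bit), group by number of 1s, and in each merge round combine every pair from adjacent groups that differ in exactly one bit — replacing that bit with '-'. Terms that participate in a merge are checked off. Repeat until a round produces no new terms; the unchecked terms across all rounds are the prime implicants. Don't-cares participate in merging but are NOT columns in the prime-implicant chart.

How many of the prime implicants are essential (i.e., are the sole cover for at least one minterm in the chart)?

3

Round 0: 0000✓ 0010✓ 0011✓ 0101✓ 0110✓ 0111✓ 1000✓ 1001✓ 1010✓ 1011✓ 1101✓ 1111✓
Round 1: -000✓ -010✓ -011✓ -101✓ -111✓ 0-10✓ 0-11✓ 00-0✓ 001-✓ 01-1✓ 011-✓ 1-01✓ 1-11✓ 10-0✓ 10-1✓ 100-✓ 101-✓ 11-1✓
Round 2: --11 -0-0 -01- -1-1 0-1- 1--1 10--
PIs = {--11, -0-0, -01-, -1-1, 0-1-, 1--1, 10--}
Coverage chart:
  m0: -0-0 ←essential
  m2: -0-0,-01-,0-1-
  m3: --11,-01-,0-1-
  m5: -1-1 ←essential
  m6: 0-1- ←essential
  m7: --11,-1-1,0-1-
  m8: -0-0,10--
  m9: 1--1,10--
  m11: --11,-01-,1--1,10--
  m13: -1-1,1--1
  m15: --11,-1-1,1--1
Essential: -0-0, -1-1, 0-1-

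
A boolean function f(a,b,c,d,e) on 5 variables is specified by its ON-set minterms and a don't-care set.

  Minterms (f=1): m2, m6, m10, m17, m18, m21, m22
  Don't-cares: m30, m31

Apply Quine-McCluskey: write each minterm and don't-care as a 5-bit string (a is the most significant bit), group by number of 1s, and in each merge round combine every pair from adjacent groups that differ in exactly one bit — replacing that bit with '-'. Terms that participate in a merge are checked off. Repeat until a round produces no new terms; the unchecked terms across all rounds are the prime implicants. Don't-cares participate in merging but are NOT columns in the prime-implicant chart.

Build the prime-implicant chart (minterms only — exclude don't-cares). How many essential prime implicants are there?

Round 0: 00010✓ 00110✓ 01010✓ 10001✓ 10010✓ 10101✓ 10110✓ 11110✓ 11111✓
Round 1: -0010✓ -0110✓ 0-010 00-10✓ 1-110 10-01 10-10✓ 1111-
Round 2: -0-10
PIs = {-0-10, 0-010, 1-110, 10-01, 1111-}
Coverage chart:
  m2: -0-10,0-010
  m6: -0-10 ←essential
  m10: 0-010 ←essential
  m17: 10-01 ←essential
  m18: -0-10 ←essential
  m21: 10-01 ←essential
  m22: -0-10,1-110
Essential: -0-10, 0-010, 10-01

3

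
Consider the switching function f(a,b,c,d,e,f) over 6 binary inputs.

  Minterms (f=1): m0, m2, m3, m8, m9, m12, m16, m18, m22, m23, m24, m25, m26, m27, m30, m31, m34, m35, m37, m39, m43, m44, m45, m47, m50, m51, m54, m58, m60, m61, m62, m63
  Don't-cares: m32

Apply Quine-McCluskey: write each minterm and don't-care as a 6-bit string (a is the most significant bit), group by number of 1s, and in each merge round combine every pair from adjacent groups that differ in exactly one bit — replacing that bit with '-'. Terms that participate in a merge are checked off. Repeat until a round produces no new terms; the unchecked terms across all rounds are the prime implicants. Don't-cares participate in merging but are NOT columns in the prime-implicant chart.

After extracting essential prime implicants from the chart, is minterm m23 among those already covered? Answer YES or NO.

size-2^0 implicants → 000000(✓)  000010(✓)  000011(✓)  001000(✓)  001001(✓)  001100(✓)  010000(✓)  010010(✓)  010110(✓)  010111(✓)  011000(✓)  011001(✓)  011010(✓)  011011(✓)  011110(✓)  011111(✓)  100000(✓)  100010(✓)  100011(✓)  100101(✓)  100111(✓)  101011(✓)  101100(✓)  101101(✓)  101111(✓)  110010(✓)  110011(✓)  110110(✓)  111010(✓)  111100(✓)  111101(✓)  111110(✓)  111111(✓)
size-2^1 implicants → -00000(✓)  -00010(✓)  -00011(✓)  -01100  -10010(✓)  -10110(✓)  -11010(✓)  -11110(✓)  -11111(✓)  0-0000(✓)  0-0010(✓)  0-1000(✓)  0-1001(✓)  00-000(✓)  0000-0(✓)  00001-(✓)  001-00  00100-(✓)  01-000(✓)  01-010(✓)  01-110(✓)  01-111(✓)  010-10(✓)  0100-0(✓)  01011-(✓)  011-10(✓)  011-11(✓)  0110-0(✓)  0110-1(✓)  01100-(✓)  01101-(✓)  01111-(✓)  1-0010(✓)  1-0011(✓)  1-1100(✓)  1-1101(✓)  1-1111(✓)  10-011(✓)  10-101(✓)  10-111(✓)  100-11(✓)  1000-0(✓)  10001-(✓)  1001-1(✓)  101-11(✓)  1011-1(✓)  10110-(✓)  11-010(✓)  11-110(✓)  110-10(✓)  11001-(✓)  111-10(✓)  1111-0(✓)  1111-1(✓)  11110-(✓)  11111-(✓)
size-2^2 implicants → --0010  -000-0  -0001-  -1-010(✓)  -1-110(✓)  -10-10(✓)  -11-10(✓)  -1111-  0--000  0-00-0  0-100-  01--10(✓)  01-0-0  01-11-  011-1-  0110--  1-001-  1-11-1  1-110-  10--11  10-1-1  11--10(✓)  1111--
size-2^3 implicants → -1--10
Unchecked terms (primes): --0010, -000-0, -0001-, -01100, -1--10, -1111-, 0--000, 0-00-0, 0-100-, 001-00, 01-0-0, 01-11-, 011-1-, 0110--, 1-001-, 1-11-1, 1-110-, 10--11, 10-1-1, 1111--
Minterm coverage:
  m0 ⊆ -000-0,0--000,0-00-0
  m2 ⊆ --0010,-000-0,-0001-,0-00-0
  m3 ⊆ -0001- [E]
  m8 ⊆ 0--000,0-100-,001-00
  m9 ⊆ 0-100- [E]
  m12 ⊆ -01100,001-00
  m16 ⊆ 0--000,0-00-0,01-0-0
  m18 ⊆ --0010,-1--10,0-00-0,01-0-0
  m22 ⊆ -1--10,01-11-
  m23 ⊆ 01-11- [E]
  m24 ⊆ 0--000,0-100-,01-0-0,0110--
  m25 ⊆ 0-100-,0110--
  m26 ⊆ -1--10,01-0-0,011-1-,0110--
  m27 ⊆ 011-1-,0110--
  m30 ⊆ -1--10,-1111-,01-11-,011-1-
  m31 ⊆ -1111-,01-11-,011-1-
  m34 ⊆ --0010,-000-0,-0001-,1-001-
  m35 ⊆ -0001-,1-001-,10--11
  m37 ⊆ 10-1-1 [E]
  m39 ⊆ 10--11,10-1-1
  m43 ⊆ 10--11 [E]
  m44 ⊆ -01100,1-110-
  m45 ⊆ 1-11-1,1-110-,10-1-1
  m47 ⊆ 1-11-1,10--11,10-1-1
  m50 ⊆ --0010,-1--10,1-001-
  m51 ⊆ 1-001- [E]
  m54 ⊆ -1--10 [E]
  m58 ⊆ -1--10 [E]
  m60 ⊆ 1-110-,1111--
  m61 ⊆ 1-11-1,1-110-,1111--
  m62 ⊆ -1--10,-1111-,1111--
  m63 ⊆ -1111-,1-11-1,1111--
E = {-0001-, -1--10, 0-100-, 01-11-, 1-001-, 10--11, 10-1-1}

YES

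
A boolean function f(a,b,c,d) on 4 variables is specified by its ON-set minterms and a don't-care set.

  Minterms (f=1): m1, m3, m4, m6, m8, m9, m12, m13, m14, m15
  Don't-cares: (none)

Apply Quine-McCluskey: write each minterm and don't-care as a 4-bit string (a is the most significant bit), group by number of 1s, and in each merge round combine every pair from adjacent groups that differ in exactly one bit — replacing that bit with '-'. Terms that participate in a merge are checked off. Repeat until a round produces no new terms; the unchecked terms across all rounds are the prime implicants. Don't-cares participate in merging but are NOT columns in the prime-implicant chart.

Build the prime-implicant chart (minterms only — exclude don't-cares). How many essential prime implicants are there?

size-2^0 implicants → 0001(✓)  0011(✓)  0100(✓)  0110(✓)  1000(✓)  1001(✓)  1100(✓)  1101(✓)  1110(✓)  1111(✓)
size-2^1 implicants → -001  -100(✓)  -110(✓)  00-1  01-0(✓)  1-00(✓)  1-01(✓)  100-(✓)  11-0(✓)  11-1(✓)  110-(✓)  111-(✓)
size-2^2 implicants → -1-0  1-0-  11--
Unchecked terms (primes): -001, -1-0, 00-1, 1-0-, 11--
Minterm coverage:
  m1 ⊆ -001,00-1
  m3 ⊆ 00-1 [E]
  m4 ⊆ -1-0 [E]
  m6 ⊆ -1-0 [E]
  m8 ⊆ 1-0- [E]
  m9 ⊆ -001,1-0-
  m12 ⊆ -1-0,1-0-,11--
  m13 ⊆ 1-0-,11--
  m14 ⊆ -1-0,11--
  m15 ⊆ 11-- [E]
E = {-1-0, 00-1, 1-0-, 11--}

4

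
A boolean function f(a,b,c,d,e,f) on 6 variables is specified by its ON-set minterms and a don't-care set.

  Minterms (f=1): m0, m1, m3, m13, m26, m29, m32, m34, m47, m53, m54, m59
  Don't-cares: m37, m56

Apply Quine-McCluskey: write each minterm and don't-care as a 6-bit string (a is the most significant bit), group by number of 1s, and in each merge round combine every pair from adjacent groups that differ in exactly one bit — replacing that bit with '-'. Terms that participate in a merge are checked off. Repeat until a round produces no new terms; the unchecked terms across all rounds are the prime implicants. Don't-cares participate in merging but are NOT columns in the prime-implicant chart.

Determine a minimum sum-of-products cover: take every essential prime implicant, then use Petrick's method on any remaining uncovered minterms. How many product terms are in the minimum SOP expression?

9

size-2^0 implicants → 000000(✓)  000001(✓)  000011(✓)  001101(✓)  011010  011101(✓)  100000(✓)  100010(✓)  100101(✓)  101111  110101(✓)  110110  111000  111011
size-2^1 implicants → -00000  0-1101  0000-1  00000-  1-0101  1000-0
Unchecked terms (primes): -00000, 0-1101, 0000-1, 00000-, 011010, 1-0101, 1000-0, 101111, 110110, 111000, 111011
Minterm coverage:
  m0 ⊆ -00000,00000-
  m1 ⊆ 0000-1,00000-
  m3 ⊆ 0000-1 [E]
  m13 ⊆ 0-1101 [E]
  m26 ⊆ 011010 [E]
  m29 ⊆ 0-1101 [E]
  m32 ⊆ -00000,1000-0
  m34 ⊆ 1000-0 [E]
  m47 ⊆ 101111 [E]
  m53 ⊆ 1-0101 [E]
  m54 ⊆ 110110 [E]
  m59 ⊆ 111011 [E]
E = {0-1101, 0000-1, 011010, 1-0101, 1000-0, 101111, 110110, 111011}
Petrick residual → -00000
Cover = b'c'd'e'f' + a'cde'f + a'b'c'd'f + a'bcd'ef' + ac'de'f + ab'c'd'f' + ab'cdef + abc'def' + abcd'ef  |cover|=9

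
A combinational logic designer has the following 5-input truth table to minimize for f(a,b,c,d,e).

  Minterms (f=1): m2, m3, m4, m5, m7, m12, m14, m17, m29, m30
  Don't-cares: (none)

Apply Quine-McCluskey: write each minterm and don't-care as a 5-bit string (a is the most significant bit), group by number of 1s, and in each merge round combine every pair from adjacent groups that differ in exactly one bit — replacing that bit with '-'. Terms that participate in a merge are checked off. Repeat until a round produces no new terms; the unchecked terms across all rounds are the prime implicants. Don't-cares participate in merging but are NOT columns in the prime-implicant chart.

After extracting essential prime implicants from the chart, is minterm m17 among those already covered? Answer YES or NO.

YES

size-2^0 implicants → 00010(✓)  00011(✓)  00100(✓)  00101(✓)  00111(✓)  01100(✓)  01110(✓)  10001  11101  11110(✓)
size-2^1 implicants → -1110  0-100  00-11  0001-  001-1  0010-  011-0
Unchecked terms (primes): -1110, 0-100, 00-11, 0001-, 001-1, 0010-, 011-0, 10001, 11101
Minterm coverage:
  m2 ⊆ 0001- [E]
  m3 ⊆ 00-11,0001-
  m4 ⊆ 0-100,0010-
  m5 ⊆ 001-1,0010-
  m7 ⊆ 00-11,001-1
  m12 ⊆ 0-100,011-0
  m14 ⊆ -1110,011-0
  m17 ⊆ 10001 [E]
  m29 ⊆ 11101 [E]
  m30 ⊆ -1110 [E]
E = {-1110, 0001-, 10001, 11101}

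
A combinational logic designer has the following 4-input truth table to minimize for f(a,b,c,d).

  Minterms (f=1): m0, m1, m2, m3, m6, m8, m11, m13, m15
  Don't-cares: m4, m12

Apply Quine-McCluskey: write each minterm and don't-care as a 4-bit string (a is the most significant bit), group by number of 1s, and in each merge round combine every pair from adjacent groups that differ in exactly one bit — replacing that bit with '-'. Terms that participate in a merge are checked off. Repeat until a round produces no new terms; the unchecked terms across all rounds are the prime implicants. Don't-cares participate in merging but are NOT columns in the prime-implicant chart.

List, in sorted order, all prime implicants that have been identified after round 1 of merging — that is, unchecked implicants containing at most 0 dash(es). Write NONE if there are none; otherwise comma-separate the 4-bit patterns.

Round 0: 0000✓ 0001✓ 0010✓ 0011✓ 0100✓ 0110✓ 1000✓ 1011✓ 1100✓ 1101✓ 1111✓
Round 1: -000✓ -011 -100✓ 0-00✓ 0-10✓ 00-0✓ 00-1✓ 000-✓ 001-✓ 01-0✓ 1-00✓ 1-11 11-1 110-
Round 2: --00 0--0 00--
PIs = {--00, -011, 0--0, 00--, 1-11, 11-1, 110-}

NONE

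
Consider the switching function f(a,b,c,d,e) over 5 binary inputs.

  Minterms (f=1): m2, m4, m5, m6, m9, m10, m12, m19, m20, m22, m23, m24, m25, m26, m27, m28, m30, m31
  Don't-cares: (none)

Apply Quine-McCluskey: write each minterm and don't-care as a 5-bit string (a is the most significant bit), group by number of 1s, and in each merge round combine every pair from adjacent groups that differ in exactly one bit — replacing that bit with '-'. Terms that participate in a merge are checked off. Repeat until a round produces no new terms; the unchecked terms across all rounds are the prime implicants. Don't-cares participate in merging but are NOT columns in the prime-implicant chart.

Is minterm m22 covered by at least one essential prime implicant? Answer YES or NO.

Round 0: 00010✓ 00100✓ 00101✓ 00110✓ 01001✓ 01010✓ 01100✓ 10011✓ 10100✓ 10110✓ 10111✓ 11000✓ 11001✓ 11010✓ 11011✓ 11100✓ 11110✓ 11111✓
Round 1: -0100✓ -0110✓ -1001 -1010 -1100✓ 0-010 0-100✓ 00-10 001-0✓ 0010- 1-011✓ 1-100✓ 1-110✓ 1-111✓ 10-11✓ 101-0✓ 1011-✓ 11-00✓ 11-10✓ 11-11✓ 110-0✓ 110-1✓ 1100-✓ 1101-✓ 111-0✓ 1111-✓
Round 2: --100 -01-0 1--11 1-1-0 1-11- 11--0 11-1- 110--
PIs = {--100, -01-0, -1001, -1010, 0-010, 00-10, 0010-, 1--11, 1-1-0, 1-11-, 11--0, 11-1-, 110--}
Coverage chart:
  m2: 0-010,00-10
  m4: --100,-01-0,0010-
  m5: 0010- ←essential
  m6: -01-0,00-10
  m9: -1001 ←essential
  m10: -1010,0-010
  m12: --100 ←essential
  m19: 1--11 ←essential
  m20: --100,-01-0,1-1-0
  m22: -01-0,1-1-0,1-11-
  m23: 1--11,1-11-
  m24: 11--0,110--
  m25: -1001,110--
  m26: -1010,11--0,11-1-,110--
  m27: 1--11,11-1-,110--
  m28: --100,1-1-0,11--0
  m30: 1-1-0,1-11-,11--0,11-1-
  m31: 1--11,1-11-,11-1-
Essential: --100, -1001, 0010-, 1--11

NO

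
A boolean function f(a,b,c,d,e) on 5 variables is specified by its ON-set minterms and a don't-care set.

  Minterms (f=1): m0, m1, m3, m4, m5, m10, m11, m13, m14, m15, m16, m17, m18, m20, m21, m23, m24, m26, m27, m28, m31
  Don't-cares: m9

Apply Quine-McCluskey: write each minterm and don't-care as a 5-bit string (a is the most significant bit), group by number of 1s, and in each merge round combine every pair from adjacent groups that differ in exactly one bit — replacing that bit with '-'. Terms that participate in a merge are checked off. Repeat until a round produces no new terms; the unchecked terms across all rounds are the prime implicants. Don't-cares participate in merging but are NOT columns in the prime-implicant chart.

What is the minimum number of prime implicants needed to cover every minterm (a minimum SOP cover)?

[col 0] 00000*, 00001*, 00011*, 00100*, 00101*, 01001*, 01010*, 01011*, 01101*, 01110*, 01111*, 10000*, 10001*, 10010*, 10100*, 10101*, 10111*, 11000*, 11010*, 11011*, 11100*, 11111*
[col 1] -0000*, -0001*, -0100*, -0101*, -1010*, -1011*, -1111*, 0-001*, 0-011*, 0-101*, 00-00*, 00-01*, 000-1*, 0000-*, 0010-*, 01-01*, 01-10*, 01-11*, 010-1*, 0101-*, 011-1*, 0111-*, 1-000*, 1-010*, 1-100*, 1-111, 10-00*, 10-01*, 100-0*, 1000-*, 101-1, 1010-*, 11-00*, 11-11*, 110-0*, 1101-*
[col 2] -0-00*, -0-01*, -000-*, -010-*, -1-11, -101-, 0--01, 0-0-1, 00-0-*, 01--1, 01-1-, 1--00, 1-0-0, 10-0-*
[col 3] -0-0-
Prime implicants: -0-0-, -1-11, -101-, 0--01, 0-0-1, 01--1, 01-1-, 1--00, 1-0-0, 1-111, 101-1
PI chart (minterm → PIs covering it):
  0 | -0-0-  (sole → essential)
  1 | -0-0-,0--01,0-0-1
  3 | 0-0-1  (sole → essential)
  4 | -0-0-  (sole → essential)
  5 | -0-0-,0--01
  10 | -101-,01-1-
  11 | -1-11,-101-,0-0-1,01--1,01-1-
  13 | 0--01,01--1
  14 | 01-1-  (sole → essential)
  15 | -1-11,01--1,01-1-
  16 | -0-0-,1--00,1-0-0
  17 | -0-0-  (sole → essential)
  18 | 1-0-0  (sole → essential)
  20 | -0-0-,1--00
  21 | -0-0-,101-1
  23 | 1-111,101-1
  24 | 1--00,1-0-0
  26 | -101-,1-0-0
  27 | -1-11,-101-
  28 | 1--00  (sole → essential)
  31 | -1-11,1-111
Essential prime implicants: -0-0-, 0-0-1, 01-1-, 1--00, 1-0-0
Petrick residual → -1-11, 0--01, 1-111
Minimum SOP uses 8 PIs: b'd' + bde + a'd'e + a'c'e + a'bd + ad'e' + ac'e' + acde

8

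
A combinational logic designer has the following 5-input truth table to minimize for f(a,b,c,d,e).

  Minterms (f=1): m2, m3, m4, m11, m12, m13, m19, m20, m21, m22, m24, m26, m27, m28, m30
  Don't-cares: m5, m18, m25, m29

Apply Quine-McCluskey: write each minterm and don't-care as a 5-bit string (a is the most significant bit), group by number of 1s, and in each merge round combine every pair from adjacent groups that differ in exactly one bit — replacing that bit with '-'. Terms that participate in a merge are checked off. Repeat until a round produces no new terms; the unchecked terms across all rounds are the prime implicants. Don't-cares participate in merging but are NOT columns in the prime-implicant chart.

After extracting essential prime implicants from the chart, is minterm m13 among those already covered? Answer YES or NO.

Round 0: 00010✓ 00011✓ 00100✓ 00101✓ 01011✓ 01100✓ 01101✓ 10010✓ 10011✓ 10100✓ 10101✓ 10110✓ 11000✓ 11001✓ 11010✓ 11011✓ 11100✓ 11101✓ 11110✓
Round 1: -0010✓ -0011✓ -0100✓ -0101✓ -1011✓ -1100✓ -1101✓ 0-011✓ 0-100✓ 0-101✓ 0001-✓ 0010-✓ 0110-✓ 1-010✓ 1-011✓ 1-100✓ 1-101✓ 1-110✓ 10-10✓ 1001-✓ 101-0✓ 1010-✓ 11-00✓ 11-01✓ 11-10✓ 110-0✓ 110-1✓ 1100-✓ 1101-✓ 111-0✓ 1110-✓
Round 2: --011 --100✓ --101✓ -001- -010-✓ -110-✓ 0-10-✓ 1--10 1-01- 1-1-0 1-10-✓ 11--0 11-0- 110--
Round 3: --10-
PIs = {--011, --10-, -001-, 1--10, 1-01-, 1-1-0, 11--0, 11-0-, 110--}
Coverage chart:
  m2: -001- ←essential
  m3: --011,-001-
  m4: --10- ←essential
  m11: --011 ←essential
  m12: --10- ←essential
  m13: --10- ←essential
  m19: --011,-001-,1-01-
  m20: --10-,1-1-0
  m21: --10- ←essential
  m22: 1--10,1-1-0
  m24: 11--0,11-0-,110--
  m26: 1--10,1-01-,11--0,110--
  m27: --011,1-01-,110--
  m28: --10-,1-1-0,11--0,11-0-
  m30: 1--10,1-1-0,11--0
Essential: --011, --10-, -001-

YES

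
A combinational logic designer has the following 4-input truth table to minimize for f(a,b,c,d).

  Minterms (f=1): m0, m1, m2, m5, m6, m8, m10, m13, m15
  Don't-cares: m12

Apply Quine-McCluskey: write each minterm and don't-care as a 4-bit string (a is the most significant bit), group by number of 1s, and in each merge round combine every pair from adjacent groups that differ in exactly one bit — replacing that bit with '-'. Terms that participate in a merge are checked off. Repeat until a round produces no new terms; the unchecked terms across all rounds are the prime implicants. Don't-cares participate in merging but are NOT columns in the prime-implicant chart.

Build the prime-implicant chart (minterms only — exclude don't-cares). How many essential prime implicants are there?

size-2^0 implicants → 0000(✓)  0001(✓)  0010(✓)  0101(✓)  0110(✓)  1000(✓)  1010(✓)  1100(✓)  1101(✓)  1111(✓)
size-2^1 implicants → -000(✓)  -010(✓)  -101  0-01  0-10  00-0(✓)  000-  1-00  10-0(✓)  11-1  110-
size-2^2 implicants → -0-0
Unchecked terms (primes): -0-0, -101, 0-01, 0-10, 000-, 1-00, 11-1, 110-
Minterm coverage:
  m0 ⊆ -0-0,000-
  m1 ⊆ 0-01,000-
  m2 ⊆ -0-0,0-10
  m5 ⊆ -101,0-01
  m6 ⊆ 0-10 [E]
  m8 ⊆ -0-0,1-00
  m10 ⊆ -0-0 [E]
  m13 ⊆ -101,11-1,110-
  m15 ⊆ 11-1 [E]
E = {-0-0, 0-10, 11-1}

3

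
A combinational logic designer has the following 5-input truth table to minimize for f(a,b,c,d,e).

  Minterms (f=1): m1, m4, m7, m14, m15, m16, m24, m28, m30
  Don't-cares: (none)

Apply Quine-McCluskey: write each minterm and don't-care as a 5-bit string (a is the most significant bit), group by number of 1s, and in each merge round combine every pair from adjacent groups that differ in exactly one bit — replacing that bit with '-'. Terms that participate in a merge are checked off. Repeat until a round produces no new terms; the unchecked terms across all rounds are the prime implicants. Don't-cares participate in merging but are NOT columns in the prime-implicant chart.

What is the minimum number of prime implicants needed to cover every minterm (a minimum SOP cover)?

6

[col 0] 00001, 00100, 00111*, 01110*, 01111*, 10000*, 11000*, 11100*, 11110*
[col 1] -1110, 0-111, 0111-, 1-000, 11-00, 111-0
Prime implicants: -1110, 0-111, 00001, 00100, 0111-, 1-000, 11-00, 111-0
PI chart (minterm → PIs covering it):
  1 | 00001  (sole → essential)
  4 | 00100  (sole → essential)
  7 | 0-111  (sole → essential)
  14 | -1110,0111-
  15 | 0-111,0111-
  16 | 1-000  (sole → essential)
  24 | 1-000,11-00
  28 | 11-00,111-0
  30 | -1110,111-0
Essential prime implicants: 0-111, 00001, 00100, 1-000
Petrick residual → -1110, 11-00
Minimum SOP uses 6 PIs: bcde' + a'cde + a'b'c'd'e + a'b'cd'e' + ac'd'e' + abd'e'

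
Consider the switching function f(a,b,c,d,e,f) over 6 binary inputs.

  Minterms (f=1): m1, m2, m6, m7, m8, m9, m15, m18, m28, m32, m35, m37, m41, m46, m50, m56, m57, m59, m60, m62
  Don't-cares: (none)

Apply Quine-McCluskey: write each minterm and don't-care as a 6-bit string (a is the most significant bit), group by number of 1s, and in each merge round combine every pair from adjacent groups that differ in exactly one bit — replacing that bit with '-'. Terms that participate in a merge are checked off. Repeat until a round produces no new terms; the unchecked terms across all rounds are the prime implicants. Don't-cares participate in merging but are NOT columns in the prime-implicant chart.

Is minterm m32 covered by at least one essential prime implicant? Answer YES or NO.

YES

Round 0: 000001✓ 000010✓ 000110✓ 000111✓ 001000✓ 001001✓ 001111✓ 010010✓ 011100✓ 100000 100011 100101 101001✓ 101110✓ 110010✓ 111000✓ 111001✓ 111011✓ 111100✓ 111110✓
Round 1: -01001 -10010 -11100 0-0010 00-001 00-111 000-10 00011- 00100- 1-1001 1-1110 111-00 1110-1 11100- 1111-0
PIs = {-01001, -10010, -11100, 0-0010, 00-001, 00-111, 000-10, 00011-, 00100-, 1-1001, 1-1110, 100000, 100011, 100101, 111-00, 1110-1, 11100-, 1111-0}
Coverage chart:
  m1: 00-001 ←essential
  m2: 0-0010,000-10
  m6: 000-10,00011-
  m7: 00-111,00011-
  m8: 00100- ←essential
  m9: -01001,00-001,00100-
  m15: 00-111 ←essential
  m18: -10010,0-0010
  m28: -11100 ←essential
  m32: 100000 ←essential
  m35: 100011 ←essential
  m37: 100101 ←essential
  m41: -01001,1-1001
  m46: 1-1110 ←essential
  m50: -10010 ←essential
  m56: 111-00,11100-
  m57: 1-1001,1110-1,11100-
  m59: 1110-1 ←essential
  m60: -11100,111-00,1111-0
  m62: 1-1110,1111-0
Essential: -10010, -11100, 00-001, 00-111, 00100-, 1-1110, 100000, 100011, 100101, 1110-1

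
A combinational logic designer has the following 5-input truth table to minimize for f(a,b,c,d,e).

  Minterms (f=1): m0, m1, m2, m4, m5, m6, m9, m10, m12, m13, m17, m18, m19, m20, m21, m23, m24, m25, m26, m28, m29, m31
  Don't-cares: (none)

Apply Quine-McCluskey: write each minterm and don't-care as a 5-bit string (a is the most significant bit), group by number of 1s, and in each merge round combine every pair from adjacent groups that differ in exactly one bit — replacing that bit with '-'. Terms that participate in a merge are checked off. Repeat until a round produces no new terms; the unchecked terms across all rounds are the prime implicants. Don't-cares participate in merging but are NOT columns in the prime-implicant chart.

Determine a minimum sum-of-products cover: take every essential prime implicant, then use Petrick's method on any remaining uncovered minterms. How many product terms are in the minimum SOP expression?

7

Round 0: 00000✓ 00001✓ 00010✓ 00100✓ 00101✓ 00110✓ 01001✓ 01010✓ 01100✓ 01101✓ 10001✓ 10010✓ 10011✓ 10100✓ 10101✓ 10111✓ 11000✓ 11001✓ 11010✓ 11100✓ 11101✓ 11111✓
Round 1: -0001✓ -0010✓ -0100✓ -0101✓ -1001✓ -1010✓ -1100✓ -1101✓ 0-001✓ 0-010✓ 0-100✓ 0-101✓ 00-00✓ 00-01✓ 00-10✓ 000-0✓ 0000-✓ 001-0✓ 0010-✓ 01-01✓ 0110-✓ 1-001✓ 1-010✓ 1-100✓ 1-101✓ 1-111✓ 10-01✓ 10-11✓ 100-1✓ 1001- 101-1✓ 1010-✓ 11-00✓ 11-01✓ 110-0 1100-✓ 111-1✓ 1110-✓
Round 2: --001✓ --010 --100✓ --101✓ -0-01✓ -010-✓ -1-01✓ -110-✓ 0--01✓ 0-10-✓ 00--0 00-0- 1--01✓ 1-1-1 1-10-✓ 10--1 11-0-
Round 3: ---01 --10-
PIs = {---01, --010, --10-, 00--0, 00-0-, 1-1-1, 10--1, 1001-, 11-0-, 110-0}
Coverage chart:
  m0: 00--0,00-0-
  m1: ---01,00-0-
  m2: --010,00--0
  m4: --10-,00--0,00-0-
  m5: ---01,--10-,00-0-
  m6: 00--0 ←essential
  m9: ---01 ←essential
  m10: --010 ←essential
  m12: --10- ←essential
  m13: ---01,--10-
  m17: ---01,10--1
  m18: --010,1001-
  m19: 10--1,1001-
  m20: --10- ←essential
  m21: ---01,--10-,1-1-1,10--1
  m23: 1-1-1,10--1
  m24: 11-0-,110-0
  m25: ---01,11-0-
  m26: --010,110-0
  m28: --10-,11-0-
  m29: ---01,--10-,1-1-1,11-0-
  m31: 1-1-1 ←essential
Essential: ---01, --010, --10-, 00--0, 1-1-1
Petrick residual → 10--1, 11-0-
Min cover (7 terms): d'e + c'de' + cd' + a'b'e' + ace + ab'e + abd'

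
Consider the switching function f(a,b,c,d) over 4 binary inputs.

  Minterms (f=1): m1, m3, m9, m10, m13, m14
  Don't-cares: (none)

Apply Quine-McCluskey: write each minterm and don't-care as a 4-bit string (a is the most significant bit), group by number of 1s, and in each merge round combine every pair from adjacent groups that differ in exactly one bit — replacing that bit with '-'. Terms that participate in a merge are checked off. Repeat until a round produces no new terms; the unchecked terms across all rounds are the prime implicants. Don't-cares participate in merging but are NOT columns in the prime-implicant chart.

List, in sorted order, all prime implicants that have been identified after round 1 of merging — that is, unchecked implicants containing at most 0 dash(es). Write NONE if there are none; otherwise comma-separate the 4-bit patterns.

NONE

[col 0] 0001*, 0011*, 1001*, 1010*, 1101*, 1110*
[col 1] -001, 00-1, 1-01, 1-10
Prime implicants: -001, 00-1, 1-01, 1-10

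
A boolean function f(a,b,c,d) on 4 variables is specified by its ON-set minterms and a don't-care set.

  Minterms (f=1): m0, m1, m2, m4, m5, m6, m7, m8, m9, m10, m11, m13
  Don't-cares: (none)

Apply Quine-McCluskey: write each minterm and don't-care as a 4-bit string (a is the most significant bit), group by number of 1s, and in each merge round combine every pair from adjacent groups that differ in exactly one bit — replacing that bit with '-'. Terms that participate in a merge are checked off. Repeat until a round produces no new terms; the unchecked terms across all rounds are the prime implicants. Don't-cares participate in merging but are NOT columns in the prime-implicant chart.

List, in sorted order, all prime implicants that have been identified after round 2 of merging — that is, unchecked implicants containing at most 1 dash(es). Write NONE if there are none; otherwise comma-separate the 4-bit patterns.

NONE

Round 0: 0000✓ 0001✓ 0010✓ 0100✓ 0101✓ 0110✓ 0111✓ 1000✓ 1001✓ 1010✓ 1011✓ 1101✓
Round 1: -000✓ -001✓ -010✓ -101✓ 0-00✓ 0-01✓ 0-10✓ 00-0✓ 000-✓ 01-0✓ 01-1✓ 010-✓ 011-✓ 1-01✓ 10-0✓ 10-1✓ 100-✓ 101-✓
Round 2: --01 -0-0 -00- 0--0 0-0- 01-- 10--
PIs = {--01, -0-0, -00-, 0--0, 0-0-, 01--, 10--}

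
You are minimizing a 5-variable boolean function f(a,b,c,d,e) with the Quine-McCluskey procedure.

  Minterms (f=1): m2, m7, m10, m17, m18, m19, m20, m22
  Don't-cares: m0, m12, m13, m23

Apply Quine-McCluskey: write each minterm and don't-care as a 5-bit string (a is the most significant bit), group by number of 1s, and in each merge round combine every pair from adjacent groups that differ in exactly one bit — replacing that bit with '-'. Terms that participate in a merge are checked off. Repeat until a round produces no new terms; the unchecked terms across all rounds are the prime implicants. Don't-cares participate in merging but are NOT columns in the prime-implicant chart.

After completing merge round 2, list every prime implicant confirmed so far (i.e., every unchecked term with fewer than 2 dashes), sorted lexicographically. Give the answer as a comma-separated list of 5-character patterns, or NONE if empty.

Round 0: 00000✓ 00010✓ 00111✓ 01010✓ 01100✓ 01101✓ 10001✓ 10010✓ 10011✓ 10100✓ 10110✓ 10111✓
Round 1: -0010 -0111 0-010 000-0 0110- 10-10✓ 10-11✓ 100-1 1001-✓ 101-0 1011-✓
Round 2: 10-1-
PIs = {-0010, -0111, 0-010, 000-0, 0110-, 10-1-, 100-1, 101-0}

-0010, -0111, 0-010, 000-0, 0110-, 100-1, 101-0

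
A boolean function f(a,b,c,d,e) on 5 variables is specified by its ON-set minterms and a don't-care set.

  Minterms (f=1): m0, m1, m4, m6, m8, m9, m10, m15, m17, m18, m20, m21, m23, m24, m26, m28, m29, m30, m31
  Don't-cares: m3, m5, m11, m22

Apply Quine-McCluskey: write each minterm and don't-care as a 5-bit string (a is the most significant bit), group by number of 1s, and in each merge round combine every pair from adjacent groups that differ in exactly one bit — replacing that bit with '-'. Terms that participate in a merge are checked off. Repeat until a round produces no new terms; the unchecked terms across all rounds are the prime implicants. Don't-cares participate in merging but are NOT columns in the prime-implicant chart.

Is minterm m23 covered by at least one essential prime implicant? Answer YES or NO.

Round 0: 00000✓ 00001✓ 00011✓ 00100✓ 00101✓ 00110✓ 01000✓ 01001✓ 01010✓ 01011✓ 01111✓ 10001✓ 10010✓ 10100✓ 10101✓ 10110✓ 10111✓ 11000✓ 11010✓ 11100✓ 11101✓ 11110✓ 11111✓
Round 1: -0001✓ -0100✓ -0101✓ -0110✓ -1000✓ -1010✓ -1111 0-000✓ 0-001✓ 0-011✓ 00-00✓ 00-01✓ 000-1✓ 0000-✓ 001-0✓ 0010-✓ 01-11 010-0✓ 010-1✓ 0100-✓ 0101-✓ 1-010✓ 1-100✓ 1-101✓ 1-110✓ 1-111✓ 10-01✓ 10-10✓ 101-0✓ 101-1✓ 1010-✓ 1011-✓ 11-00✓ 11-10✓ 110-0✓ 111-0✓ 111-1✓ 1110-✓ 1111-✓
Round 2: -0-01 -01-0 -010- -10-0 0-0-1 0-00- 00-0- 010-- 1--10 1-1-0✓ 1-1-1✓ 1-10-✓ 1-11-✓ 101--✓ 11--0 111--✓
Round 3: 1-1--
PIs = {-0-01, -01-0, -010-, -10-0, -1111, 0-0-1, 0-00-, 00-0-, 01-11, 010--, 1--10, 1-1--, 11--0}
Coverage chart:
  m0: 0-00-,00-0-
  m1: -0-01,0-0-1,0-00-,00-0-
  m4: -01-0,-010-,00-0-
  m6: -01-0 ←essential
  m8: -10-0,0-00-,010--
  m9: 0-0-1,0-00-,010--
  m10: -10-0,010--
  m15: -1111,01-11
  m17: -0-01 ←essential
  m18: 1--10 ←essential
  m20: -01-0,-010-,1-1--
  m21: -0-01,-010-,1-1--
  m23: 1-1-- ←essential
  m24: -10-0,11--0
  m26: -10-0,1--10,11--0
  m28: 1-1--,11--0
  m29: 1-1-- ←essential
  m30: 1--10,1-1--,11--0
  m31: -1111,1-1--
Essential: -0-01, -01-0, 1--10, 1-1--

YES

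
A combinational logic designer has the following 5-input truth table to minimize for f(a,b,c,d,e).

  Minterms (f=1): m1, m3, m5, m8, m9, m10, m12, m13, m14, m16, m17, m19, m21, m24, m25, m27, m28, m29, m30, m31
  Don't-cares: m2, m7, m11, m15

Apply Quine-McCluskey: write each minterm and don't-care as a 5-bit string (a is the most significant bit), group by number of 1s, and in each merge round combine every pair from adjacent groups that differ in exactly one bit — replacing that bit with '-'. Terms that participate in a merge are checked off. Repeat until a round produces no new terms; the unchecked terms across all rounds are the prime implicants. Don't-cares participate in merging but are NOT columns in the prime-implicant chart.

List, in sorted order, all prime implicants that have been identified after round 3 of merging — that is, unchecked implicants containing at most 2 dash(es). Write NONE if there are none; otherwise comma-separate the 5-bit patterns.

0-01-, 1-00-

size-2^0 implicants → 00001(✓)  00010(✓)  00011(✓)  00101(✓)  00111(✓)  01000(✓)  01001(✓)  01010(✓)  01011(✓)  01100(✓)  01101(✓)  01110(✓)  01111(✓)  10000(✓)  10001(✓)  10011(✓)  10101(✓)  11000(✓)  11001(✓)  11011(✓)  11100(✓)  11101(✓)  11110(✓)  11111(✓)
size-2^1 implicants → -0001(✓)  -0011(✓)  -0101(✓)  -1000(✓)  -1001(✓)  -1011(✓)  -1100(✓)  -1101(✓)  -1110(✓)  -1111(✓)  0-001(✓)  0-010(✓)  0-011(✓)  0-101(✓)  0-111(✓)  00-01(✓)  00-11(✓)  000-1(✓)  0001-(✓)  001-1(✓)  01-00(✓)  01-01(✓)  01-10(✓)  01-11(✓)  010-0(✓)  010-1(✓)  0100-(✓)  0101-(✓)  011-0(✓)  011-1(✓)  0110-(✓)  0111-(✓)  1-000(✓)  1-001(✓)  1-011(✓)  1-101(✓)  10-01(✓)  100-1(✓)  1000-(✓)  11-00(✓)  11-01(✓)  11-11(✓)  110-1(✓)  1100-(✓)  111-0(✓)  111-1(✓)  1110-(✓)  1111-(✓)
size-2^2 implicants → --001(✓)  --011(✓)  --101(✓)  -0-01(✓)  -00-1(✓)  -1-00(✓)  -1-01(✓)  -1-11(✓)  -10-1(✓)  -100-(✓)  -11-0(✓)  -11-1(✓)  -110-(✓)  -111-(✓)  0--01(✓)  0--11(✓)  0-0-1(✓)  0-01-  0-1-1(✓)  00--1(✓)  01--0(✓)  01--1(✓)  01-0-(✓)  01-1-(✓)  010--(✓)  011--(✓)  1--01(✓)  1-0-1(✓)  1-00-  11--1(✓)  11-0-(✓)  111--(✓)
size-2^3 implicants → ---01  --0-1  -1--1  -1-0-  -11--  0---1  01---
Unchecked terms (primes): ---01, --0-1, -1--1, -1-0-, -11--, 0---1, 0-01-, 01---, 1-00-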